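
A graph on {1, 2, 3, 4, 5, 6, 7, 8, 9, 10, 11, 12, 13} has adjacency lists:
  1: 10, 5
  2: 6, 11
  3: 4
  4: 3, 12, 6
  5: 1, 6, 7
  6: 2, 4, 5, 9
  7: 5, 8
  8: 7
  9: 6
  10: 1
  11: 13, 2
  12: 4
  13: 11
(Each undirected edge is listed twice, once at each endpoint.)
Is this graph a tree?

The graph has 13 vertices and 12 edges.
It is connected with exactly 12 edges, hence acyclic — it is a tree.

Yes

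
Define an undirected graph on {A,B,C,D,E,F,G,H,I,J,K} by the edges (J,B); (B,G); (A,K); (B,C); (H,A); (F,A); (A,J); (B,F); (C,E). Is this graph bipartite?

Partition the vertices as {C, D, F, G, H, I, J, K} vs {A, B, E}. Each listed edge has one endpoint in each part, so the graph is bipartite.

Yes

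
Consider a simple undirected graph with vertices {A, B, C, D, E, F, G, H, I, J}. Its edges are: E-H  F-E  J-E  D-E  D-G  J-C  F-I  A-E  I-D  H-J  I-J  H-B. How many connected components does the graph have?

Component: {A, B, C, D, E, F, G, H, I, J}

1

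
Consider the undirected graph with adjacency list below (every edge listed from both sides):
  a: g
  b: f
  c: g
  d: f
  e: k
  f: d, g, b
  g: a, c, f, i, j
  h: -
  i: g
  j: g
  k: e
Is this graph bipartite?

Yes

Partition the vertices as {b, d, g, h, k} vs {a, c, e, f, i, j}. Each listed edge has one endpoint in each part, so the graph is bipartite.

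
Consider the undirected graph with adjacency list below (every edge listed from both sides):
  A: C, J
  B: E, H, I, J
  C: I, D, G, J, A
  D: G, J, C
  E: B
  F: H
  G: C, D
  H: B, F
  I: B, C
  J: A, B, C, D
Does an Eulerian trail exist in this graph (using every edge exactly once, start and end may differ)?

Degrees: A:2, B:4, C:5, D:3, E:1, F:1, G:2, H:2, I:2, J:4
Odd-degree vertices: C, D, E, F (4 total).
With 4 odd-degree vertices (more than two), no single trail can use every edge.

No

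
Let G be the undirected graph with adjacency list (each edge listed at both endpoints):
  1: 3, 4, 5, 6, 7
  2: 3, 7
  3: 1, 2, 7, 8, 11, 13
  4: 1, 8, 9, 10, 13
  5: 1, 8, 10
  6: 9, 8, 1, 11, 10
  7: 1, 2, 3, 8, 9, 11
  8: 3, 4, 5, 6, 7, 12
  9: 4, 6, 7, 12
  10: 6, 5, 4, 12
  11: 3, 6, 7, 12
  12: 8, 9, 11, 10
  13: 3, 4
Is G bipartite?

No

The cycle 3-7-1-3 has length 3, which is odd, so the graph is not bipartite.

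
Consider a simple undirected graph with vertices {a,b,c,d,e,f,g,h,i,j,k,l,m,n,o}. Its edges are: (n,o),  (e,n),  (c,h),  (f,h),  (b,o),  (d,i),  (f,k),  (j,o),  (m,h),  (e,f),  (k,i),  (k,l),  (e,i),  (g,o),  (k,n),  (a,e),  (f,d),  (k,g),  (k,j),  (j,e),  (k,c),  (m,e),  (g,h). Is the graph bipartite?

Partition the vertices as {d, e, h, k, o} vs {a, b, c, f, g, i, j, l, m, n}. Each listed edge has one endpoint in each part, so the graph is bipartite.

Yes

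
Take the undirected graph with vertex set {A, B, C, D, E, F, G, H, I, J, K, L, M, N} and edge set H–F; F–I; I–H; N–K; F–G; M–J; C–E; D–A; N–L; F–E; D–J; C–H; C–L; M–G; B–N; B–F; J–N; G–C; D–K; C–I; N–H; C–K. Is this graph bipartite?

No

The cycle C-I-H-C has length 3, which is odd, so the graph is not bipartite.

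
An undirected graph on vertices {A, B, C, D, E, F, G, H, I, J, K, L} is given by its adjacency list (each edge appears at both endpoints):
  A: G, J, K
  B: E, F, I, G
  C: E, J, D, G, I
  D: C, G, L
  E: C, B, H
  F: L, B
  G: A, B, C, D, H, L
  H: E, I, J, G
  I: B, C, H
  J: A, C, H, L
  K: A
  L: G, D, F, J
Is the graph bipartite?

No

The cycle D-G-L-D has length 3, which is odd, so the graph is not bipartite.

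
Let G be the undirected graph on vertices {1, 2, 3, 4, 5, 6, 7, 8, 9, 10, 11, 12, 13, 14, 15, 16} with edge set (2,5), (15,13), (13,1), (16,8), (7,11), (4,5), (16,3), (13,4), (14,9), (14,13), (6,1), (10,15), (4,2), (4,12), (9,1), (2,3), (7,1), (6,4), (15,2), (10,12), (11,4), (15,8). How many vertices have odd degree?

0

Degrees: 1:4, 2:4, 3:2, 4:6, 5:2, 6:2, 7:2, 8:2, 9:2, 10:2, 11:2, 12:2, 13:4, 14:2, 15:4, 16:2
Odd-degree vertices: none.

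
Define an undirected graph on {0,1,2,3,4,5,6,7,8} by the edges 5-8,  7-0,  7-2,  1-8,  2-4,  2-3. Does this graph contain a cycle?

The graph has 9 vertices, 6 edges, and 3 connected components.
Since 6 = 9 - 3, the graph is a forest and contains no cycle.

No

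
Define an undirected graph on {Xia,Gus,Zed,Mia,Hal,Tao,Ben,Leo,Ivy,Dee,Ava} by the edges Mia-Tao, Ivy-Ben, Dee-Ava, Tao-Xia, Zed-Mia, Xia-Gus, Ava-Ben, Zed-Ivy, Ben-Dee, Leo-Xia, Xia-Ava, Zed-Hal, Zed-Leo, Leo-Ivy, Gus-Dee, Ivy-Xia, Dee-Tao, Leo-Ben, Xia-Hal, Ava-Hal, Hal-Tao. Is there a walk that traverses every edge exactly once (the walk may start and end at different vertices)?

Yes

Degrees: Xia:6, Gus:2, Zed:4, Mia:2, Hal:4, Tao:4, Ben:4, Leo:4, Ivy:4, Dee:4, Ava:4
Odd-degree vertices: none (0 total).
The non-isolated vertices are connected and exactly 0 have odd degree, so an Eulerian trail exists.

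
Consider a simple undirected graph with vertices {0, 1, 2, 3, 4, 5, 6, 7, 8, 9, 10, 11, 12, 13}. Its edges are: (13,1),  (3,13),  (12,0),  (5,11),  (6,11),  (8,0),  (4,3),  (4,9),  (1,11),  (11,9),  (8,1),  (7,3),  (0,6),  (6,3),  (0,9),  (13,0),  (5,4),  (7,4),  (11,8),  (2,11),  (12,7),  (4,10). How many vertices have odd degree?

10

Degrees: 0:5, 1:3, 2:1, 3:4, 4:5, 5:2, 6:3, 7:3, 8:3, 9:3, 10:1, 11:6, 12:2, 13:3
Odd-degree vertices: 0, 1, 2, 4, 6, 7, 8, 9, 10, 13.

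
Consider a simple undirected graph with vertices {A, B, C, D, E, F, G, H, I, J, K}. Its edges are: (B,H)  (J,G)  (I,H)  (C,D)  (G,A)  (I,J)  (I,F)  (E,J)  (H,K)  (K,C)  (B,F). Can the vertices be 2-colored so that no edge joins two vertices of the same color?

Yes

Partition the vertices as {B, D, E, G, I, K} vs {A, C, F, H, J}. Each listed edge has one endpoint in each part, so the graph is bipartite.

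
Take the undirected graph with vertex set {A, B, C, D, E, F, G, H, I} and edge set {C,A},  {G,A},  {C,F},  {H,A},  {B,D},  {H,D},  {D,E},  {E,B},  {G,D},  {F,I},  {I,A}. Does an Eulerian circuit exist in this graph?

Degrees: A:4, B:2, C:2, D:4, E:2, F:2, G:2, H:2, I:2
All degrees are even and the non-isolated vertices are connected — an Eulerian circuit exists.

Yes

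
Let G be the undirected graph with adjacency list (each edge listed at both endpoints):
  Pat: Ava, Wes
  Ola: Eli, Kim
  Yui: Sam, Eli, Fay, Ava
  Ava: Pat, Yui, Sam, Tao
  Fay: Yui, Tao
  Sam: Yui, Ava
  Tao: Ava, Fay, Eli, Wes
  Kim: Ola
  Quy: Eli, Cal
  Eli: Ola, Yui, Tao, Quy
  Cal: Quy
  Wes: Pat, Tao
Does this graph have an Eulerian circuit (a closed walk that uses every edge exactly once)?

No

Degrees: Pat:2, Ola:2, Yui:4, Ava:4, Fay:2, Sam:2, Tao:4, Kim:1, Quy:2, Eli:4, Cal:1, Wes:2
Vertices with odd degree: Kim, Cal. An Eulerian circuit requires all degrees even.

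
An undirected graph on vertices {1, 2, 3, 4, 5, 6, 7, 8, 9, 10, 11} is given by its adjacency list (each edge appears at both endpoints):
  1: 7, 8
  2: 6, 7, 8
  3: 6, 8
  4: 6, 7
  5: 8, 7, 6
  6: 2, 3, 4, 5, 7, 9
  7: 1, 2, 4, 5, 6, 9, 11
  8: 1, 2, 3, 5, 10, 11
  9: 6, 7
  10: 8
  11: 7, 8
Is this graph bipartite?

No

7-4-6-7 is an odd cycle (length 3), and a bipartite graph can contain only even cycles.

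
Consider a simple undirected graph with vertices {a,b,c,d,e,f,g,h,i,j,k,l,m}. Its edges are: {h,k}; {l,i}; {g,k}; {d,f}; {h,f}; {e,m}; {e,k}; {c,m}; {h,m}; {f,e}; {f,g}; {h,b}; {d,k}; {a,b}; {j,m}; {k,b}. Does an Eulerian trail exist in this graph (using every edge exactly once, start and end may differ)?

Degrees: a:1, b:3, c:1, d:2, e:3, f:4, g:2, h:4, i:1, j:1, k:5, l:1, m:4
Odd-degree vertices: a, b, c, e, i, j, k, l (8 total).
With 8 odd-degree vertices (more than two), no single trail can use every edge.

No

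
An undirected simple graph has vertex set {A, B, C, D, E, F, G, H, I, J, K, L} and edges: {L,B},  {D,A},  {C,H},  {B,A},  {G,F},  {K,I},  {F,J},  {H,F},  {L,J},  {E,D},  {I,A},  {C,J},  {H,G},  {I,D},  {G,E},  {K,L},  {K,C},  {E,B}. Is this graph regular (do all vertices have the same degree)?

Degrees: A:3, B:3, C:3, D:3, E:3, F:3, G:3, H:3, I:3, J:3, K:3, L:3
All degrees equal 3; the graph is regular.

Yes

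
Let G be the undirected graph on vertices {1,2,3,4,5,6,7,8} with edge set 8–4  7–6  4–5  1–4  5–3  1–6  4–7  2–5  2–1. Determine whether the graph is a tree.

No

The graph has 8 vertices and 9 edges.
Connected but with 9 > 7 edges, so it has a cycle and is not a tree.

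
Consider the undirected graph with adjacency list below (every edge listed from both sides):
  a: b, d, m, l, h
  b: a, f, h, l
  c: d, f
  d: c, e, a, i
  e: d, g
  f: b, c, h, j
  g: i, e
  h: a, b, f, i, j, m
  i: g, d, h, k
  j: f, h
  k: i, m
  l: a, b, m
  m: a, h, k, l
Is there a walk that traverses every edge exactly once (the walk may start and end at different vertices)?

Degrees: a:5, b:4, c:2, d:4, e:2, f:4, g:2, h:6, i:4, j:2, k:2, l:3, m:4
Odd-degree vertices: a, l (2 total).
The non-isolated vertices are connected and exactly 2 have odd degree, so an Eulerian trail exists (from a to l).

Yes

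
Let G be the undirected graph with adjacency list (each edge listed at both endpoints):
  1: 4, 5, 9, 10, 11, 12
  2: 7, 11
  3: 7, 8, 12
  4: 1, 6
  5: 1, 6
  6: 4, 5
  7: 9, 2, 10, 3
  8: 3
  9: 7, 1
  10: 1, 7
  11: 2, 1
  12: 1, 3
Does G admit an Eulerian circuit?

No

Degrees: 1:6, 2:2, 3:3, 4:2, 5:2, 6:2, 7:4, 8:1, 9:2, 10:2, 11:2, 12:2
3, 8 have odd degree; an Eulerian circuit needs every degree to be even, so none exists.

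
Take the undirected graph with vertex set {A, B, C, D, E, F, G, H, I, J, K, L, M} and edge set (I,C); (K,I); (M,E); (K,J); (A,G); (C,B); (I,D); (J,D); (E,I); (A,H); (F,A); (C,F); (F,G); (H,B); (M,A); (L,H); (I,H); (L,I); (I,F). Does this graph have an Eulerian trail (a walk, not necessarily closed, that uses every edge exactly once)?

Degrees: A:4, B:2, C:3, D:2, E:2, F:4, G:2, H:4, I:7, J:2, K:2, L:2, M:2
Odd-degree vertices: C, I (2 total).
The non-isolated vertices are connected and exactly 2 have odd degree, so an Eulerian trail exists (from C to I).

Yes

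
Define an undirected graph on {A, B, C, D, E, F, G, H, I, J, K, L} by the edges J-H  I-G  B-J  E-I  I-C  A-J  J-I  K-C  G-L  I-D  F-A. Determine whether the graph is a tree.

The graph has 12 vertices and 11 edges.
Connected and |E| = |V| - 1, which characterizes a tree.

Yes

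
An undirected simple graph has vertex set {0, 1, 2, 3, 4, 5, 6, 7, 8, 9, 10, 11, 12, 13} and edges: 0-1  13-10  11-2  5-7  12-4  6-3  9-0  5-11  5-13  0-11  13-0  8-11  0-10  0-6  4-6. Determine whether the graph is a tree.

|V| = 14, |E| = 15.
A tree on 14 vertices has exactly 13 edges; this graph has 15, so it contains a cycle and is not a tree.

No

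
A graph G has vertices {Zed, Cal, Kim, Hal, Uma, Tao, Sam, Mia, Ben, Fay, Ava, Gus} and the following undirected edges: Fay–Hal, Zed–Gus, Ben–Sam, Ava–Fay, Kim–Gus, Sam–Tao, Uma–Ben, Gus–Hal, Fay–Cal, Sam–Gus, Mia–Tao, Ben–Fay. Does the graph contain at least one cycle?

|V| = 12, |E| = 12, number of components = 1.
One cycle is Gus-Hal-Fay-Ben-Sam-Gus.

Yes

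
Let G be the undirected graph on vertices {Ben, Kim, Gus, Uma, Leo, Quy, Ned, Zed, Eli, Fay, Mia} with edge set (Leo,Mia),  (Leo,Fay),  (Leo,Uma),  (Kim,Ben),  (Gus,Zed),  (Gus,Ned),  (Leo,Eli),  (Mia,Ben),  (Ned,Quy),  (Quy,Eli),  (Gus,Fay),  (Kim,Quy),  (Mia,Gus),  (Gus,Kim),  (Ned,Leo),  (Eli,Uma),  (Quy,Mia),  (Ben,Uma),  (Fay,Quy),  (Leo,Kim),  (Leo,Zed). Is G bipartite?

No

Leo-Uma-Eli-Leo is an odd cycle (length 3), and a bipartite graph can contain only even cycles.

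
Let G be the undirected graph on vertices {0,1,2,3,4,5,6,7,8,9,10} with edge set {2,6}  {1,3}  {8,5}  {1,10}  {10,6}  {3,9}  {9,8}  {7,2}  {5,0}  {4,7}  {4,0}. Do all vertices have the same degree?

Degrees: 0:2, 1:2, 2:2, 3:2, 4:2, 5:2, 6:2, 7:2, 8:2, 9:2, 10:2
All degrees equal 2; the graph is regular.

Yes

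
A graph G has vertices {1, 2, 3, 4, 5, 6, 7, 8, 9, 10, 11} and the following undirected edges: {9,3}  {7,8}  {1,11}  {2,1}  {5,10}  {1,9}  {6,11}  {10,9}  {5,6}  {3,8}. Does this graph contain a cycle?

|V| = 11, |E| = 10, number of components = 2.
Since 10 > 11 - 2, a cycle must exist; for instance 1-9-10-5-6-11-1.

Yes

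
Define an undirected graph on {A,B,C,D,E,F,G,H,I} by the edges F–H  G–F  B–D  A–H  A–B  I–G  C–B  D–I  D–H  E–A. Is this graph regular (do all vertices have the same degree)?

No

Degrees: A:3, B:3, C:1, D:3, E:1, F:2, G:2, H:3, I:2
Degrees are not all equal (e.g. deg(C)=1 but deg(A)=3); not regular.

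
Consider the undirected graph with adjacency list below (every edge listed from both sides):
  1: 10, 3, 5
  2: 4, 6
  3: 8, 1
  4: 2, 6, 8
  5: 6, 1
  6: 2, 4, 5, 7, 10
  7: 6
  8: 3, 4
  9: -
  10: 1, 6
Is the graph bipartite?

No

The cycle 6-2-4-6 has length 3, which is odd, so the graph is not bipartite.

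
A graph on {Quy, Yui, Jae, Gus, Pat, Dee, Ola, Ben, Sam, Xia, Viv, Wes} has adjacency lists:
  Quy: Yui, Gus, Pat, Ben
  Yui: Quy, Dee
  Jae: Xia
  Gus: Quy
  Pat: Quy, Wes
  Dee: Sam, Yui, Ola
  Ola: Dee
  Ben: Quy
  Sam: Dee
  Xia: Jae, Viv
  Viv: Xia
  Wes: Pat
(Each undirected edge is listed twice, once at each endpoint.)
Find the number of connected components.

Component: {Jae, Xia, Viv}
Component: {Quy, Yui, Gus, Pat, Dee, Ola, Ben, Sam, Wes}

2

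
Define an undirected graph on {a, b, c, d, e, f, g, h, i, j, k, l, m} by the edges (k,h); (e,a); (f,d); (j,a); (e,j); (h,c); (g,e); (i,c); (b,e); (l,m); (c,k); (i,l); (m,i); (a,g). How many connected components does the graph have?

Component: {d, f}
Component: {a, b, e, g, j}
Component: {c, h, i, k, l, m}

3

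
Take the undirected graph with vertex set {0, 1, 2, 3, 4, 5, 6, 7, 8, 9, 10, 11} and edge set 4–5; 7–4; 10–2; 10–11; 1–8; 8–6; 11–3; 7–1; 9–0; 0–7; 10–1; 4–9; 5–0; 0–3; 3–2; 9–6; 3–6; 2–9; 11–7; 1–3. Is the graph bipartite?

Color {3, 5, 7, 8, 9, 10} black and {0, 1, 2, 4, 6, 11} white. No edge joins two same-colored vertices, so the graph is bipartite.

Yes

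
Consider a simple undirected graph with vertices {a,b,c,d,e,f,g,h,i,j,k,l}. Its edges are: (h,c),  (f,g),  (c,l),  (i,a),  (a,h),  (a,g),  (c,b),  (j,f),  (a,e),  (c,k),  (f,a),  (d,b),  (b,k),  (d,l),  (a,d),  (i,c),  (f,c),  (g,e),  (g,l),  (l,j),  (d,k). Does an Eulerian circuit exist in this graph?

Degrees: a:6, b:3, c:6, d:4, e:2, f:4, g:4, h:2, i:2, j:2, k:3, l:4
Vertices with odd degree: b, k. An Eulerian circuit requires all degrees even.

No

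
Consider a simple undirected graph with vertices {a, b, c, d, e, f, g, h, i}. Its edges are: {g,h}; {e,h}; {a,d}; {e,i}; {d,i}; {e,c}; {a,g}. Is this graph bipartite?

Color {b, d, e, f, g} black and {a, c, h, i} white. No edge joins two same-colored vertices, so the graph is bipartite.

Yes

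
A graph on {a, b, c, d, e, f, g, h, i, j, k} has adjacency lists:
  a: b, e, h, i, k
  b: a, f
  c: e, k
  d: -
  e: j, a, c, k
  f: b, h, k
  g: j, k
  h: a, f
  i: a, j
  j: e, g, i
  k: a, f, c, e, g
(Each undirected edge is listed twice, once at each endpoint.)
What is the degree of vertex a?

Neighbors of a: b, e, h, i, k.

5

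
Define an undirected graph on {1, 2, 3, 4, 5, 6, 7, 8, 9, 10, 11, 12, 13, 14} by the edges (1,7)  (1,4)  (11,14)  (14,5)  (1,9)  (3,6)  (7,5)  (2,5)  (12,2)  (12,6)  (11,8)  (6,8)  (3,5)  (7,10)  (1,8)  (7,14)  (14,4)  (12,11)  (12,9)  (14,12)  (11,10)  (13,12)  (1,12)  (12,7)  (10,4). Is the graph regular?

Degrees: 1:5, 2:2, 3:2, 4:3, 5:4, 6:3, 7:5, 8:3, 9:2, 10:3, 11:4, 12:8, 13:1, 14:5
Vertex 13 has degree 1 while 12 has degree 8, so the graph is not regular.

No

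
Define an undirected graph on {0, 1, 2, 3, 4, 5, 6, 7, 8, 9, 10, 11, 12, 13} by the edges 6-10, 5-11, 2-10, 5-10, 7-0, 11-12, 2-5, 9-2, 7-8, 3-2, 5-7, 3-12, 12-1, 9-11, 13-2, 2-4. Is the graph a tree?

No

The graph has 14 vertices and 16 edges.
A tree on 14 vertices has exactly 13 edges; this graph has 16, so it contains a cycle and is not a tree.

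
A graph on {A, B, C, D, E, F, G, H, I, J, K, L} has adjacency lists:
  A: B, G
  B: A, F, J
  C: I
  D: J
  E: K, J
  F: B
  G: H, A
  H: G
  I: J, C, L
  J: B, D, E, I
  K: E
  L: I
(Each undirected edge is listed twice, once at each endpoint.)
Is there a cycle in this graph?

No

|V| = 12, |E| = 11, number of components = 1.
Since 11 = 12 - 1, the graph is a forest and contains no cycle.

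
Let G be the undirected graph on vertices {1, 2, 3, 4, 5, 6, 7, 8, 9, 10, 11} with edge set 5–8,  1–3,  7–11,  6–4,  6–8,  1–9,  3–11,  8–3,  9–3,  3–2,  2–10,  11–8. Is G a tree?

No

The graph has 11 vertices and 12 edges.
Connected but with 12 > 10 edges, so it has a cycle and is not a tree.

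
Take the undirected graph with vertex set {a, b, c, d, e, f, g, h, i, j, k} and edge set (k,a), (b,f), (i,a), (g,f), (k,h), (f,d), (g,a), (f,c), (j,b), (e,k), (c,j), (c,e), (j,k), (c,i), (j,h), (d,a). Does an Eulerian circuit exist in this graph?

Degrees: a:4, b:2, c:4, d:2, e:2, f:4, g:2, h:2, i:2, j:4, k:4
Every vertex has even degree and the edges form a single connected piece, so an Eulerian circuit exists.

Yes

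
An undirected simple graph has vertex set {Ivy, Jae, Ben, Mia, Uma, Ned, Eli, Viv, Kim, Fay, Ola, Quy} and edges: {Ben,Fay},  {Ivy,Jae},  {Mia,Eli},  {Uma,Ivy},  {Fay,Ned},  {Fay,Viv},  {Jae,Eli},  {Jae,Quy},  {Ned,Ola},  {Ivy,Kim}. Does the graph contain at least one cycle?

|V| = 12, |E| = 10, number of components = 2.
A forest on 12 vertices with 2 components has exactly 10 edges, which matches — so no cycle.

No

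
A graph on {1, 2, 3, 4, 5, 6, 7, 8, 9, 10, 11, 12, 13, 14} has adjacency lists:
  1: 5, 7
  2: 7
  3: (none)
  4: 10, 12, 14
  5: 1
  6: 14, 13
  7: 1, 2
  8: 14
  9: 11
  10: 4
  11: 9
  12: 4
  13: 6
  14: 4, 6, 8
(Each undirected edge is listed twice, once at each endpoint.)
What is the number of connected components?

Component: {3}
Component: {9, 11}
Component: {1, 2, 5, 7}
Component: {4, 6, 8, 10, 12, 13, 14}

4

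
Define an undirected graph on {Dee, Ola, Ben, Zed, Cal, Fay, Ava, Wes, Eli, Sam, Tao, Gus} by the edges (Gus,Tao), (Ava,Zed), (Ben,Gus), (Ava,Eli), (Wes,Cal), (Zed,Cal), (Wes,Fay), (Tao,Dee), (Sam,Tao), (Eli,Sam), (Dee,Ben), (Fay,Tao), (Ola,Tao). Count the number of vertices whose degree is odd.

2

Degrees: Dee:2, Ola:1, Ben:2, Zed:2, Cal:2, Fay:2, Ava:2, Wes:2, Eli:2, Sam:2, Tao:5, Gus:2
Odd-degree vertices: Ola, Tao.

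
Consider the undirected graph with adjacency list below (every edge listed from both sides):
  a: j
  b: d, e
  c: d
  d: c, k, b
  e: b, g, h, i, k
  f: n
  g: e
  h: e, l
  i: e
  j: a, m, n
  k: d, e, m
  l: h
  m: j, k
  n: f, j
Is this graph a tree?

|V| = 14, |E| = 14.
Connected but with 14 > 13 edges, so it has a cycle and is not a tree.

No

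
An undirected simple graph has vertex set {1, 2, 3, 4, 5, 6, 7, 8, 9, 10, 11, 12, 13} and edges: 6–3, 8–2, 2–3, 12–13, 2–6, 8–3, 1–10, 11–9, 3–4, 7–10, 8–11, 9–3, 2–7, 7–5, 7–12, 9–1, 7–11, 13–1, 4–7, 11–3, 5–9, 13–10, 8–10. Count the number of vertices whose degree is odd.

Degrees: 1:3, 2:4, 3:6, 4:2, 5:2, 6:2, 7:6, 8:4, 9:4, 10:4, 11:4, 12:2, 13:3
Odd-degree vertices: 1, 13.

2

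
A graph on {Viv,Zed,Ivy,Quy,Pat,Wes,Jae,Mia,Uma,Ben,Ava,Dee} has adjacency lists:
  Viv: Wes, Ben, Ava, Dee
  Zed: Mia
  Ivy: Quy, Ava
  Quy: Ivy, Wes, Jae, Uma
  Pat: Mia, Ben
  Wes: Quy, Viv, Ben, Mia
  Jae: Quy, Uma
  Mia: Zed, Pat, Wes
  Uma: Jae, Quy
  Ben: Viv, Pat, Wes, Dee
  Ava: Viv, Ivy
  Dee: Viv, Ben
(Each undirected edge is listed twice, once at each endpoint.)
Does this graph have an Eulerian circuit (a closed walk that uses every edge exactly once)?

No

Degrees: Viv:4, Zed:1, Ivy:2, Quy:4, Pat:2, Wes:4, Jae:2, Mia:3, Uma:2, Ben:4, Ava:2, Dee:2
Zed, Mia have odd degree; an Eulerian circuit needs every degree to be even, so none exists.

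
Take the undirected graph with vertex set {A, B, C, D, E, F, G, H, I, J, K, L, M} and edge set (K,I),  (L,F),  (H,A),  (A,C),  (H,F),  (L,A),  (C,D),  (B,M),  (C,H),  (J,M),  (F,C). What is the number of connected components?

Component: {E}
Component: {G}
Component: {I, K}
Component: {B, J, M}
Component: {A, C, D, F, H, L}

5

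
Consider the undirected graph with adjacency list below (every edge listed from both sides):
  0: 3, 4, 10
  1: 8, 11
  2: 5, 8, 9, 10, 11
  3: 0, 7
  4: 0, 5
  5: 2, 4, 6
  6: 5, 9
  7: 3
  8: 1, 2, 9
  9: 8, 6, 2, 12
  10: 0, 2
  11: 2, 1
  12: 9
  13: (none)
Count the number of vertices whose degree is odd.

Degrees: 0:3, 1:2, 2:5, 3:2, 4:2, 5:3, 6:2, 7:1, 8:3, 9:4, 10:2, 11:2, 12:1, 13:0
Odd-degree vertices: 0, 2, 5, 7, 8, 12.

6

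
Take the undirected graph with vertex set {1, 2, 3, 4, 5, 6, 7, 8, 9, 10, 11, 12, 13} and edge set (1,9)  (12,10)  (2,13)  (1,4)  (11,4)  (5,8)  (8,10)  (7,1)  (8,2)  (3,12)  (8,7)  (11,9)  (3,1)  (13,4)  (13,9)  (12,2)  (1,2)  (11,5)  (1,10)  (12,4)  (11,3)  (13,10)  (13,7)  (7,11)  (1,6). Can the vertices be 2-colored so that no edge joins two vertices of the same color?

Yes

Partition the vertices as {2, 3, 4, 5, 6, 7, 9, 10} vs {1, 8, 11, 12, 13}. Each listed edge has one endpoint in each part, so the graph is bipartite.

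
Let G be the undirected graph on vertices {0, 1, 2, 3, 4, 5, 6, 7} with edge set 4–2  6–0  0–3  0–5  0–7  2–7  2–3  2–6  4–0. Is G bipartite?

Color {1, 3, 4, 5, 6, 7} black and {0, 2} white. No edge joins two same-colored vertices, so the graph is bipartite.

Yes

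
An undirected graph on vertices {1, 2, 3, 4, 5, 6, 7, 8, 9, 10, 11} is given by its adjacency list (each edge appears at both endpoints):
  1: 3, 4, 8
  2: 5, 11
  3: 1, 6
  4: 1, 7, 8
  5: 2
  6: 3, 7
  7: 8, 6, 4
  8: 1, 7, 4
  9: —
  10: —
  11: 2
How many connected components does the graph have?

Component: {9}
Component: {10}
Component: {2, 5, 11}
Component: {1, 3, 4, 6, 7, 8}

4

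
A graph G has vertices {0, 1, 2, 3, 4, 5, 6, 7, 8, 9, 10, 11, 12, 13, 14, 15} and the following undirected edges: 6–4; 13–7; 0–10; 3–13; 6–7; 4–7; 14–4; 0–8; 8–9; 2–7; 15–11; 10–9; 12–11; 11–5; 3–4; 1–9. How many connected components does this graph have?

Component: {5, 11, 12, 15}
Component: {0, 1, 8, 9, 10}
Component: {2, 3, 4, 6, 7, 13, 14}

3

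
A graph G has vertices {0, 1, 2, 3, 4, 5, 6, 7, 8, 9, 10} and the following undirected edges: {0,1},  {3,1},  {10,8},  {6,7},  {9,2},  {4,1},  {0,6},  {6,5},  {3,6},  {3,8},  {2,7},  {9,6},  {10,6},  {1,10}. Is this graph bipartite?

A valid 2-coloring puts {1, 2, 6, 8} on one side and {0, 3, 4, 5, 7, 9, 10} on the other; every edge crosses between the two sides.

Yes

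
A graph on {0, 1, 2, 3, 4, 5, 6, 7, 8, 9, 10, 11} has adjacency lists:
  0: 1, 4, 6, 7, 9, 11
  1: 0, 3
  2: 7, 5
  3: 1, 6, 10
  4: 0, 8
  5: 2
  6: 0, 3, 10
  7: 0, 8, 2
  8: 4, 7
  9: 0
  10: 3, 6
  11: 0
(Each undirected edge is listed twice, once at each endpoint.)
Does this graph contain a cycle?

|V| = 12, |E| = 14, number of components = 1.
Since 14 > 12 - 1, a cycle must exist; for instance 0-7-8-4-0.

Yes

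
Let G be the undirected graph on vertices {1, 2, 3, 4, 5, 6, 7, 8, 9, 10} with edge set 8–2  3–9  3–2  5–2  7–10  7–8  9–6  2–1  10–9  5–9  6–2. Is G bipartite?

Yes

Color {2, 4, 7, 9} black and {1, 3, 5, 6, 8, 10} white. No edge joins two same-colored vertices, so the graph is bipartite.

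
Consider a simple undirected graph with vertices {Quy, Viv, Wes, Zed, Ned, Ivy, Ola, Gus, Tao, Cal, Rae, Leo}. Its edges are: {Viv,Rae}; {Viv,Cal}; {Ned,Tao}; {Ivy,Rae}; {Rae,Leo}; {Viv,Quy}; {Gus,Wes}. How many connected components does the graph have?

Component: {Zed}
Component: {Ola}
Component: {Wes, Gus}
Component: {Ned, Tao}
Component: {Quy, Viv, Ivy, Cal, Rae, Leo}

5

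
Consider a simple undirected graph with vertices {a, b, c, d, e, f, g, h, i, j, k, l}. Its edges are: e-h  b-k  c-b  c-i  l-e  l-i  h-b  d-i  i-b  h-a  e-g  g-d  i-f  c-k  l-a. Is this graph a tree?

No

The graph has 12 vertices and 15 edges.
It splits into 2 components, so it cannot be a tree.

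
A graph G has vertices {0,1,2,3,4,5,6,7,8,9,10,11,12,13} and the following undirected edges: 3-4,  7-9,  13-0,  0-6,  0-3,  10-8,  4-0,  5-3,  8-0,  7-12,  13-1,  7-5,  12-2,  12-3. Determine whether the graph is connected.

Component: {11}
Component: {0, 1, 2, 3, 4, 5, 6, 7, 8, 9, 10, 12, 13}
There are 2 separate components, so the graph is not connected.

No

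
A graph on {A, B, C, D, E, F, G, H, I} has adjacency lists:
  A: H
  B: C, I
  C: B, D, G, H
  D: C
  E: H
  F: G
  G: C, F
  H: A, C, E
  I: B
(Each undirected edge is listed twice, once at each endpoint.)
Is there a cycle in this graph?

|V| = 9, |E| = 8, number of components = 1.
Since 8 = 9 - 1, the graph is a forest and contains no cycle.

No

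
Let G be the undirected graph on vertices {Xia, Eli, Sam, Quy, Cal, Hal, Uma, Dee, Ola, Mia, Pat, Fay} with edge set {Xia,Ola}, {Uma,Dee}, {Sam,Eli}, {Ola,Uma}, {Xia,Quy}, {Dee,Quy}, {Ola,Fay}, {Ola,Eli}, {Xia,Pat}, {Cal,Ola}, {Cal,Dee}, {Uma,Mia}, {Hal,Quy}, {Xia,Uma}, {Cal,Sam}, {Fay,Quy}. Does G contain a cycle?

Yes

|V| = 12, |E| = 16, number of components = 1.
One cycle is Xia-Quy-Dee-Uma-Ola-Xia.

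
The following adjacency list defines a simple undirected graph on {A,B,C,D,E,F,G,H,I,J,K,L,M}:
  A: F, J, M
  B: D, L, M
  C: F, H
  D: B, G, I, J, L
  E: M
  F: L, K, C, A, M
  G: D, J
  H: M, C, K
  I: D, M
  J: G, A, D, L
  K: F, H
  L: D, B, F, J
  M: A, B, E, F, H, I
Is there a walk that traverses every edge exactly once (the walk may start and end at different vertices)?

Degrees: A:3, B:3, C:2, D:5, E:1, F:5, G:2, H:3, I:2, J:4, K:2, L:4, M:6
Odd-degree vertices: A, B, D, E, F, H (6 total).
With 6 odd-degree vertices (more than two), no single trail can use every edge.

No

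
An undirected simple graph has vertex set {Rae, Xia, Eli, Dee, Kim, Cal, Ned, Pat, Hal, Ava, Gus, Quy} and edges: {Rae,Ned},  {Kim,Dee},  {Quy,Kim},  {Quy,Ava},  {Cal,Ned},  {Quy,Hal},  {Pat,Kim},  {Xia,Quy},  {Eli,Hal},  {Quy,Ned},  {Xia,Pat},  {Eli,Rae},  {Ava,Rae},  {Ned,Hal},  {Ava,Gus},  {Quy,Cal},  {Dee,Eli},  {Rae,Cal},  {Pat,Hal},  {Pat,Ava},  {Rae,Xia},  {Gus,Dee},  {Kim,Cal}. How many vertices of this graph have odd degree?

4

Degrees: Rae:5, Xia:3, Eli:3, Dee:3, Kim:4, Cal:4, Ned:4, Pat:4, Hal:4, Ava:4, Gus:2, Quy:6
Odd-degree vertices: Rae, Xia, Eli, Dee.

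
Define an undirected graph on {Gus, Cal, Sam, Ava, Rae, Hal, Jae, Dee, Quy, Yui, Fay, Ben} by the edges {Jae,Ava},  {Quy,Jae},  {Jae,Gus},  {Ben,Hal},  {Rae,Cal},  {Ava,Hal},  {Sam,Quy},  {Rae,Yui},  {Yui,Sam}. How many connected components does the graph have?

3

Component: {Dee}
Component: {Fay}
Component: {Gus, Cal, Sam, Ava, Rae, Hal, Jae, Quy, Yui, Ben}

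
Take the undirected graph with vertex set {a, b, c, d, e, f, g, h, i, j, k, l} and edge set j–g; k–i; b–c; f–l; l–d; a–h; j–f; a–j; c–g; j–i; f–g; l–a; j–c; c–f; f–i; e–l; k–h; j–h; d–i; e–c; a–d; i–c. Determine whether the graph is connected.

Yes

A breadth-first search from a visits a, d, j, l, h, i, f, g, c, e, k, b — all 12 vertices — so the graph is connected.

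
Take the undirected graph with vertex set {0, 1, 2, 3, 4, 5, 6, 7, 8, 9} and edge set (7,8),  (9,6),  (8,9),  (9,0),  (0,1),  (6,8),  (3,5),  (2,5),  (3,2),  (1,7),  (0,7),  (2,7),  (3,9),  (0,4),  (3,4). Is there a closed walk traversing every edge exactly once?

No

Degrees: 0:4, 1:2, 2:3, 3:4, 4:2, 5:2, 6:2, 7:4, 8:3, 9:4
2, 8 have odd degree; an Eulerian circuit needs every degree to be even, so none exists.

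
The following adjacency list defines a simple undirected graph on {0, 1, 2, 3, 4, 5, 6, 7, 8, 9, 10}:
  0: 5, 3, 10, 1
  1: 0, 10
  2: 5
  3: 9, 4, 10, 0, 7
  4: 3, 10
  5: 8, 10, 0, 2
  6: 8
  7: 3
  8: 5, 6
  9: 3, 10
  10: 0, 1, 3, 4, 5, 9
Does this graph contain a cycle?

Yes

|V| = 11, |E| = 15, number of components = 1.
One cycle is 0-5-10-0.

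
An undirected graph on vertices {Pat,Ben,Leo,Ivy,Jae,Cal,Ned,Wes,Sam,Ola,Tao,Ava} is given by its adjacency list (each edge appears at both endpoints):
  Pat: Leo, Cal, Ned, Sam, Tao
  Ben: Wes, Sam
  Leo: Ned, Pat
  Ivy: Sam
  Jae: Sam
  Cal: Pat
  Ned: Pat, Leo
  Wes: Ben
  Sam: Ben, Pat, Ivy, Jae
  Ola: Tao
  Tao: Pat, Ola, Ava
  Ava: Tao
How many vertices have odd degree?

8

Degrees: Pat:5, Ben:2, Leo:2, Ivy:1, Jae:1, Cal:1, Ned:2, Wes:1, Sam:4, Ola:1, Tao:3, Ava:1
Odd-degree vertices: Pat, Ivy, Jae, Cal, Wes, Ola, Tao, Ava.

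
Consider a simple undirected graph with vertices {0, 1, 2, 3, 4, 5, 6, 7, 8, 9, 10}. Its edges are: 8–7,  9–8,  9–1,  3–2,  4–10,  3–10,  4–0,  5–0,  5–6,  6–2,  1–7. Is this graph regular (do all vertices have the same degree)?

Degrees: 0:2, 1:2, 2:2, 3:2, 4:2, 5:2, 6:2, 7:2, 8:2, 9:2, 10:2
All degrees equal 2; the graph is regular.

Yes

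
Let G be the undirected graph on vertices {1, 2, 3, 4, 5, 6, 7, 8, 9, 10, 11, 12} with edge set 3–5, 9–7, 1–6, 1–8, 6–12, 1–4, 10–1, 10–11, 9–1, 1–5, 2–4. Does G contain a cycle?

No

The graph has 12 vertices, 11 edges, and 1 connected component.
Since 11 = 12 - 1, the graph is a forest and contains no cycle.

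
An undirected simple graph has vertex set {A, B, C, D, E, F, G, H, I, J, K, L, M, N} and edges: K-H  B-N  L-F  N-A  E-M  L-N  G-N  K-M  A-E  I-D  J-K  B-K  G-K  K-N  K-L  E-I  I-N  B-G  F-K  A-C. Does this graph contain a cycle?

Yes

The graph has 14 vertices, 20 edges, and 1 connected component.
One cycle is A-N-B-K-M-E-A.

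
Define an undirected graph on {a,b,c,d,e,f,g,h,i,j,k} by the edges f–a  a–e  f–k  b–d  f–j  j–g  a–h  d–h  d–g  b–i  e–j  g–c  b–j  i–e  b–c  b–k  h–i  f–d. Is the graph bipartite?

Yes

A valid 2-coloring puts {b, e, f, g, h} on one side and {a, c, d, i, j, k} on the other; every edge crosses between the two sides.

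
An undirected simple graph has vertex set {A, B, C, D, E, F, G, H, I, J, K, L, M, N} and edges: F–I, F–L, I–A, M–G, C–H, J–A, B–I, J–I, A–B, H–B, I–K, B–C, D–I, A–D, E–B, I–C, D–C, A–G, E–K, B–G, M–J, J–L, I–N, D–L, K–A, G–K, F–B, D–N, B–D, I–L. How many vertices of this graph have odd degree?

2

Degrees: A:6, B:8, C:4, D:6, E:2, F:3, G:4, H:2, I:9, J:4, K:4, L:4, M:2, N:2
Odd-degree vertices: F, I.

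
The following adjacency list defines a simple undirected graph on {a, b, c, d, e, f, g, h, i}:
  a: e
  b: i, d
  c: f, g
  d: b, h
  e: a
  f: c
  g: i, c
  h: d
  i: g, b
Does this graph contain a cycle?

No

|V| = 9, |E| = 7, number of components = 2.
Since 7 = 9 - 2, the graph is a forest and contains no cycle.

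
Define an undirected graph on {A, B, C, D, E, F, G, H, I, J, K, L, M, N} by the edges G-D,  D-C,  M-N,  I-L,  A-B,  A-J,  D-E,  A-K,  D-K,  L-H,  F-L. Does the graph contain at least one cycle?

|V| = 14, |E| = 11, number of components = 3.
Since 11 = 14 - 3, the graph is a forest and contains no cycle.

No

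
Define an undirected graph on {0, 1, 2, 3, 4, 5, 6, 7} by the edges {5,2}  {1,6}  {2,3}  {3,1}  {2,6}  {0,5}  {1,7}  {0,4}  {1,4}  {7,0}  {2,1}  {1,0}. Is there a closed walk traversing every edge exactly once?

Degrees: 0:4, 1:6, 2:4, 3:2, 4:2, 5:2, 6:2, 7:2
All degrees are even and the non-isolated vertices are connected — an Eulerian circuit exists.

Yes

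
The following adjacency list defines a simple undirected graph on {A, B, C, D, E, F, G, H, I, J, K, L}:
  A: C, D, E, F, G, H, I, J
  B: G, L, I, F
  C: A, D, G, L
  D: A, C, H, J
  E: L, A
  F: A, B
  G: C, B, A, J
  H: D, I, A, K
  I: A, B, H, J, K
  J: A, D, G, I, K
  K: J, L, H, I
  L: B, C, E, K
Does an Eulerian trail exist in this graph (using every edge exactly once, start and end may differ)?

Yes

Degrees: A:8, B:4, C:4, D:4, E:2, F:2, G:4, H:4, I:5, J:5, K:4, L:4
Odd-degree vertices: I, J (2 total).
With 2 odd-degree vertices and all edges in one connected piece, an Eulerian trail exists (from I to J).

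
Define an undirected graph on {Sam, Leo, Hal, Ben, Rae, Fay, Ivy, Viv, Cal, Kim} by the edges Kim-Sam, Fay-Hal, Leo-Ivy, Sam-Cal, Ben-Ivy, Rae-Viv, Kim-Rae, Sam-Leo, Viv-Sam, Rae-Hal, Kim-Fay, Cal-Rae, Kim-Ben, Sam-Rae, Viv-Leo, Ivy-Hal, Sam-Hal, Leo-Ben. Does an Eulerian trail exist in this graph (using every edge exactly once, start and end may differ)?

Degrees: Sam:6, Leo:4, Hal:4, Ben:3, Rae:5, Fay:2, Ivy:3, Viv:3, Cal:2, Kim:4
Odd-degree vertices: Ben, Rae, Ivy, Viv (4 total).
With 4 odd-degree vertices (more than two), no single trail can use every edge.

No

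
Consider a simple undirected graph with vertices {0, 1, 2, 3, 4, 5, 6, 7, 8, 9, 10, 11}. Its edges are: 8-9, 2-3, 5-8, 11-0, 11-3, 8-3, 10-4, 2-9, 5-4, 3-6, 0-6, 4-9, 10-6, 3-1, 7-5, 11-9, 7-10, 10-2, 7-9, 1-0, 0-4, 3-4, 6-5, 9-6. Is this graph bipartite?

Color {1, 2, 4, 6, 7, 8, 11} black and {0, 3, 5, 9, 10} white. No edge joins two same-colored vertices, so the graph is bipartite.

Yes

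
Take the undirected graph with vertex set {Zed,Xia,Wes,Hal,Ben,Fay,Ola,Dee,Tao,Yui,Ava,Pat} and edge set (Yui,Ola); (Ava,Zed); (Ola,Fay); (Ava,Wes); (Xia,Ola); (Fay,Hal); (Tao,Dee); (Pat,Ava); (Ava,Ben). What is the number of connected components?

3

Component: {Dee, Tao}
Component: {Zed, Wes, Ben, Ava, Pat}
Component: {Xia, Hal, Fay, Ola, Yui}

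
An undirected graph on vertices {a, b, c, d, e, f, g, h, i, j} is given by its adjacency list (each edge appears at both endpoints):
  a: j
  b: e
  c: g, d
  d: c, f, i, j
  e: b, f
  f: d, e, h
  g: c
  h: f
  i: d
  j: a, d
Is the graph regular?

No

Degrees: a:1, b:1, c:2, d:4, e:2, f:3, g:1, h:1, i:1, j:2
Vertex a has degree 1 while d has degree 4, so the graph is not regular.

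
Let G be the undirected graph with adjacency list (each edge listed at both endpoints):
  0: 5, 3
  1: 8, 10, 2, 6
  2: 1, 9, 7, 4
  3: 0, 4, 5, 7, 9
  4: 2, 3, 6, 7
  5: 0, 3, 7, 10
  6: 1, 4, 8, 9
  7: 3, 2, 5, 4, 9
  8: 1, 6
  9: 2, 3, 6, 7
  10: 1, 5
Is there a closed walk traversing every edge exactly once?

No

Degrees: 0:2, 1:4, 2:4, 3:5, 4:4, 5:4, 6:4, 7:5, 8:2, 9:4, 10:2
Vertices with odd degree: 3, 7. An Eulerian circuit requires all degrees even.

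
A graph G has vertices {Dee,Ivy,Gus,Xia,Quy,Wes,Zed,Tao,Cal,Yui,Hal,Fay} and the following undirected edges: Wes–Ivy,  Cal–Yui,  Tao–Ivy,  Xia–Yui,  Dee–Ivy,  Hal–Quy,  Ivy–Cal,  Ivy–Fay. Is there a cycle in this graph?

No

|V| = 12, |E| = 8, number of components = 4.
Since 8 = 12 - 4, the graph is a forest and contains no cycle.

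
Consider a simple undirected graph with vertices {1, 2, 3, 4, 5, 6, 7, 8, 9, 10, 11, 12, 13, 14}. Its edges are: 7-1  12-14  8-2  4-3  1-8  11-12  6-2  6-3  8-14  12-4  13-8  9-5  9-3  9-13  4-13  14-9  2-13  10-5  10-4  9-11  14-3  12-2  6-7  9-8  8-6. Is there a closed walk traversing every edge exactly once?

Degrees: 1:2, 2:4, 3:4, 4:4, 5:2, 6:4, 7:2, 8:6, 9:6, 10:2, 11:2, 12:4, 13:4, 14:4
All degrees are even and the non-isolated vertices are connected — an Eulerian circuit exists.

Yes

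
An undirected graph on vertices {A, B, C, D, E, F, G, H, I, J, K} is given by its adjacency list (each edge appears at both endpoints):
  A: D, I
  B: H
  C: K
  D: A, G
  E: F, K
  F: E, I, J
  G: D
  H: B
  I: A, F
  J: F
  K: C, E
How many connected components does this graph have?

2

Component: {B, H}
Component: {A, C, D, E, F, G, I, J, K}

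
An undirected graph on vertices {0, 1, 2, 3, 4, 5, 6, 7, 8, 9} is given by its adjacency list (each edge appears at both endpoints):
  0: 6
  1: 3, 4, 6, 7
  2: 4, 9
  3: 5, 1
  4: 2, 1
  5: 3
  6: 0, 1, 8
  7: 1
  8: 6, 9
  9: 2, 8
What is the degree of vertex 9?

Neighbors of 9: 2, 8.

2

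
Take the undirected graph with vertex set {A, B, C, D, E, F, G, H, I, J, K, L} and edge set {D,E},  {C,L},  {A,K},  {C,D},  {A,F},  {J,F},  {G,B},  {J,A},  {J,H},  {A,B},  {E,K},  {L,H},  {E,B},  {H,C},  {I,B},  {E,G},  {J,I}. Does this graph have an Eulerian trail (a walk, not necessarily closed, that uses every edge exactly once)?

Yes

Degrees: A:4, B:4, C:3, D:2, E:4, F:2, G:2, H:3, I:2, J:4, K:2, L:2
Odd-degree vertices: C, H (2 total).
The non-isolated vertices are connected and exactly 2 have odd degree, so an Eulerian trail exists (from C to H).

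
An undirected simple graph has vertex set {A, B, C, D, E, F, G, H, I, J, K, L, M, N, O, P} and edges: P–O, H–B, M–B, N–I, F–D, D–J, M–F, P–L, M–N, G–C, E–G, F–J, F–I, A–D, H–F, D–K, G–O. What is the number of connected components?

2

Component: {C, E, G, L, O, P}
Component: {A, B, D, F, H, I, J, K, M, N}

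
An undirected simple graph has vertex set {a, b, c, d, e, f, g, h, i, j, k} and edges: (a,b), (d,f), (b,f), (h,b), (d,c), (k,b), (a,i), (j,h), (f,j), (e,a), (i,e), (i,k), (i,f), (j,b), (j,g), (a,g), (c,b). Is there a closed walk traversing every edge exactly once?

Yes

Degrees: a:4, b:6, c:2, d:2, e:2, f:4, g:2, h:2, i:4, j:4, k:2
Every vertex has even degree and the edges form a single connected piece, so an Eulerian circuit exists.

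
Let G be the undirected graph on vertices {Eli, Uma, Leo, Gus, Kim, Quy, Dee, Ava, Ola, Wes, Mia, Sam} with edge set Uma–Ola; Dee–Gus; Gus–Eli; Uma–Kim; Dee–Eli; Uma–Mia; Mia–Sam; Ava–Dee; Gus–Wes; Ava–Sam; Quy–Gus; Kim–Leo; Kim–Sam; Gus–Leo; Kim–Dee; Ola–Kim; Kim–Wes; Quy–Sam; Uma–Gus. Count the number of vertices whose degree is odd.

0

Degrees: Eli:2, Uma:4, Leo:2, Gus:6, Kim:6, Quy:2, Dee:4, Ava:2, Ola:2, Wes:2, Mia:2, Sam:4
Odd-degree vertices: none.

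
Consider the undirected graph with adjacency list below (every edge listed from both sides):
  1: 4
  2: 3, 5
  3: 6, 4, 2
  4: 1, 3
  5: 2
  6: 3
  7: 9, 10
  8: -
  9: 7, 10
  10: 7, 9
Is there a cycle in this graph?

Yes

The graph has 10 vertices, 8 edges, and 3 connected components.
One cycle is 7-10-9-7.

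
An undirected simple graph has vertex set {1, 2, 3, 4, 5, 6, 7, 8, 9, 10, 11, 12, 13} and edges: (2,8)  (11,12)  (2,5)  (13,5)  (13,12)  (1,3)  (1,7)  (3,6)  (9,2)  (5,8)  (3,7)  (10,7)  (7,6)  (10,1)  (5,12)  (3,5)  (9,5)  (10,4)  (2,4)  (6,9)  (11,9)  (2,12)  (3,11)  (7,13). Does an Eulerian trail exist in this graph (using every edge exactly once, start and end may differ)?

Degrees: 1:3, 2:5, 3:5, 4:2, 5:6, 6:3, 7:5, 8:2, 9:4, 10:3, 11:3, 12:4, 13:3
Odd-degree vertices: 1, 2, 3, 6, 7, 10, 11, 13 (8 total).
With 8 odd-degree vertices (more than two), no single trail can use every edge.

No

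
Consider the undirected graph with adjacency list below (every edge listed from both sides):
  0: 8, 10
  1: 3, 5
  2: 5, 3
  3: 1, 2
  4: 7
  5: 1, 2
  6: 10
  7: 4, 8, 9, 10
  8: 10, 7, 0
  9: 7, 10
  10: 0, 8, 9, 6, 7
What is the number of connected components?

Component: {1, 2, 3, 5}
Component: {0, 4, 6, 7, 8, 9, 10}

2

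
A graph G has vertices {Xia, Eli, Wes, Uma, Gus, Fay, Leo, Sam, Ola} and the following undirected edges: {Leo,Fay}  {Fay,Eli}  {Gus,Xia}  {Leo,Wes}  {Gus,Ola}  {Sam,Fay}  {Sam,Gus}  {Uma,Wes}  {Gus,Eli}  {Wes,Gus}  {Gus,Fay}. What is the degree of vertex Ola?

Neighbors of Ola: Gus.

1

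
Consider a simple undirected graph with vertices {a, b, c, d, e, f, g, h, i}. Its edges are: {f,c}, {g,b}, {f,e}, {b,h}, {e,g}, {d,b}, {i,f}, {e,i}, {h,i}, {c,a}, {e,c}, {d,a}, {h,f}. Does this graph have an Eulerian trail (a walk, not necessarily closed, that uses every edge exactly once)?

Degrees: a:2, b:3, c:3, d:2, e:4, f:4, g:2, h:3, i:3
Odd-degree vertices: b, c, h, i (4 total).
An Eulerian trail requires 0 or 2 odd-degree vertices; here there are 4.

No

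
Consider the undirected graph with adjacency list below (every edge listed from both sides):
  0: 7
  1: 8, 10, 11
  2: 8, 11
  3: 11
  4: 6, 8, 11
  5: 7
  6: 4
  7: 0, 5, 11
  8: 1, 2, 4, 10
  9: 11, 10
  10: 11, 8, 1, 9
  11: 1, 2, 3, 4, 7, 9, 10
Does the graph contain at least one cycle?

Yes

The graph has 12 vertices, 16 edges, and 1 connected component.
One cycle is 11-9-10-8-2-11.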